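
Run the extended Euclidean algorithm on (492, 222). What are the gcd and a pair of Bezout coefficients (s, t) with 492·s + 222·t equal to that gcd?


Euclidean algorithm on (492, 222) — divide until remainder is 0:
  492 = 2 · 222 + 48
  222 = 4 · 48 + 30
  48 = 1 · 30 + 18
  30 = 1 · 18 + 12
  18 = 1 · 12 + 6
  12 = 2 · 6 + 0
gcd(492, 222) = 6.
Track Bezout coefficients alongside the remainders: start with r₀ = 492 = a·1 + b·0 (s = 1, t = 0) and r₁ = 222 = a·0 + b·1 (s = 0, t = 1); each new remainder r_{k+1} = r_{k-1} − q_k·r_k inherits s_{k+1} = s_{k-1} − q_k·s_k, t_{k+1} = t_{k-1} − q_k·t_k, so r_k = a·s_k + b·t_k at every step:
  q = 2: r = 48, s = 1 − 2·0 = 1, t = 0 − 2·1 = -2  (check: 492·1 + 222·(-2) = 48)
  q = 4: r = 30, s = 0 − 4·1 = -4, t = 1 − 4·(-2) = 9  (check: 492·(-4) + 222·9 = 30)
  q = 1: r = 18, s = 1 − 1·(-4) = 5, t = -2 − 1·9 = -11  (check: 492·5 + 222·(-11) = 18)
  q = 1: r = 12, s = -4 − 1·5 = -9, t = 9 − 1·(-11) = 20  (check: 492·(-9) + 222·20 = 12)
  q = 1: r = 6, s = 5 − 1·(-9) = 14, t = -11 − 1·20 = -31  (check: 492·14 + 222·(-31) = 6)
The row with r = 6 (the gcd) gives the Bezout coefficients s = 14, t = -31.
Result: 492 · (14) + 222 · (-31) = 6.

gcd(492, 222) = 6; s = 14, t = -31 (check: 492·14 + 222·(-31) = 6).


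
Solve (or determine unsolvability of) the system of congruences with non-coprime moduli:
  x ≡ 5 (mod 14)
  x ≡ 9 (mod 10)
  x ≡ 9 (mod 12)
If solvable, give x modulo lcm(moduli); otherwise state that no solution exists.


Moduli 14, 10, 12 are not pairwise coprime, so CRT works modulo lcm(m_i) when all pairwise compatibility conditions hold.
Pairwise compatibility: gcd(m_i, m_j) must divide a_i - a_j for every pair.
Merge one congruence at a time:
  Start: x ≡ 5 (mod 14).
  Combine with x ≡ 9 (mod 10): gcd(14, 10) = 2; 9 - 5 = 4, which IS divisible by 2, so compatible.
    Write x = 5 + 14·t and substitute into x ≡ 9 (mod 10): 14·t ≡ 9 − 5 = 4 (mod 10).
    Divide the congruence (and modulus) by g = 2: 7·t ≡ 2 (mod 5).
    Reduce coefficients mod 5: 2·t ≡ 2 (mod 5).
    The inverse of 2 mod 5 is 3 (since 2·3 = 6 = 1·5 + 1), so t ≡ 3·2 = 6 ≡ 1 (mod 5).
    Then x = 5 + 14·1 = 19, valid modulo lcm(14, 10) = 70: x ≡ 19 (mod 70).
  Combine with x ≡ 9 (mod 12): gcd(70, 12) = 2; 9 - 19 = -10, which IS divisible by 2, so compatible.
    Write x = 19 + 70·t and substitute into x ≡ 9 (mod 12): 70·t ≡ 9 − 19 = -10 (mod 12).
    Divide the congruence (and modulus) by g = 2: 35·t ≡ -5 (mod 6).
    Reduce coefficients mod 6: 5·t ≡ 1 (mod 6).
    The inverse of 5 mod 6 is 5 (since 5·5 = 25 = 4·6 + 1), so t ≡ 5·1 = 5 ≡ 5 (mod 6).
    Then x = 19 + 70·5 = 369, valid modulo lcm(70, 12) = 420: x ≡ 369 (mod 420).
Verify: 369 mod 14 = 5, 369 mod 10 = 9, 369 mod 12 = 9.

x ≡ 369 (mod 420).


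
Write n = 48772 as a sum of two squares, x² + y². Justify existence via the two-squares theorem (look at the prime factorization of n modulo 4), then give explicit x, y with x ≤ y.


Step 1: Factor n = 48772 = 2^2 · 89 · 137.
Step 2: Check the mod-4 condition on each prime factor: 2 = 2 (special); 89 ≡ 1 (mod 4), exponent 1; 137 ≡ 1 (mod 4), exponent 1.
All primes ≡ 3 (mod 4) appear to even exponent (or don't appear), so by the two-squares theorem n IS expressible as a sum of two squares.
Step 3: Build a representation. Group n = k² · m with k = 2 and m = 89 · 137 = 12193 (a product of primes ≡ 1 (mod 4)); a representation of m scales to one of n via (k·x)² + (k·y)² = k²(x² + y²). Each prime p ≡ 1 (mod 4) is itself a sum of two squares; find a² by testing p − a² for a perfect square:
  89: 89 − 1² = 88, 89 − 2² = 85, 89 − 3² = 80, 89 − 4² = 73, 89 − 5² = 64 = 8² ⇒ 89 = 5² + 8².
  137: 137 − 1² = 136, 137 − 2² = 133, 137 − 3² = 128, 137 − 4² = 121 = 11² ⇒ 137 = 4² + 11².
  Combine using the Brahmagupta–Fibonacci identity (a² + b²)(c² + d²) = (ac − bd)² + (ad + bc)² = (ac + bd)² + (ad − bc)²:
  89 · 137 = 12193: from (5² + 8²)(4² + 11²), take (5·4 − 8·11, 5·11 + 8·4) = (20 − 88, 55 + 32) = (-68, 87); dropping signs (only squares matter) gives (68, 87); check 68² + 87² = 4624 + 7569 = 12193 ✓.
  Scale by k = 2: (2·68, 2·87) = (136, 174).
Step 4: Order so x ≤ y and verify: 136² + 174² = 18496 + 30276 = 48772 = n. ✓

n = 48772 = 136² + 174² (one valid representation with x ≤ y).


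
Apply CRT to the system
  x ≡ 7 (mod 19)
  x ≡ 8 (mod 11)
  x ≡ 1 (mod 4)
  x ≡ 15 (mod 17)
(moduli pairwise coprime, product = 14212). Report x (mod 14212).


Product of moduli M = 19 · 11 · 4 · 17 = 14212.
Merge one congruence at a time:
  Start: x ≡ 7 (mod 19).
  Combine with x ≡ 8 (mod 11); new modulus lcm = 209.
    Write x = 7 + 19·t and substitute into x ≡ 8 (mod 11): 19·t ≡ 8 − 7 = 1 (mod 11).
    Reduce coefficients mod 11: 8·t ≡ 1 (mod 11).
    The inverse of 8 mod 11 is 7 (since 8·7 = 56 = 5·11 + 1), so t ≡ 7·1 = 7 ≡ 7 (mod 11).
    Then x = 7 + 19·7 = 140, valid modulo lcm(19, 11) = 209: x ≡ 140 (mod 209).
  Combine with x ≡ 1 (mod 4); new modulus lcm = 836.
    Write x = 140 + 209·t and substitute into x ≡ 1 (mod 4): 209·t ≡ 1 − 140 = -139 (mod 4).
    Reduce coefficients mod 4: 1·t ≡ 1 (mod 4).
    So t ≡ 1 (mod 4).
    Then x = 140 + 209·1 = 349, valid modulo lcm(209, 4) = 836: x ≡ 349 (mod 836).
  Combine with x ≡ 15 (mod 17); new modulus lcm = 14212.
    Write x = 349 + 836·t and substitute into x ≡ 15 (mod 17): 836·t ≡ 15 − 349 = -334 (mod 17).
    Reduce coefficients mod 17: 3·t ≡ 6 (mod 17).
    The inverse of 3 mod 17 is 6 (since 3·6 = 18 = 1·17 + 1), so t ≡ 6·6 = 36 ≡ 2 (mod 17).
    Then x = 349 + 836·2 = 2021, valid modulo lcm(836, 17) = 14212: x ≡ 2021 (mod 14212).
Verify against each original: 2021 mod 19 = 7, 2021 mod 11 = 8, 2021 mod 4 = 1, 2021 mod 17 = 15.

x ≡ 2021 (mod 14212).


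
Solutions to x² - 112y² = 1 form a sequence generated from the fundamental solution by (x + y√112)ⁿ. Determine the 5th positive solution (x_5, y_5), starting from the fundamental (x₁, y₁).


Step 1: Find the fundamental solution (x₁, y₁) of x² - 112y² = 1.
  Expand √112 as a continued fraction. a₀ = ⌊√112⌋ = 10; iterate m_{k+1} = d_k·a_k − m_k, d_{k+1} = (112 − m_{k+1}²)/d_k, a_{k+1} = ⌊(a₀ + m_{k+1})/d_{k+1}⌋ (starting m₀ = 0, d₀ = 1), with convergents p_k = a_k·p_{k-1} + p_{k-2}, q_k = a_k·q_{k-1} + q_{k-2} (p₋₁ = 1, q₋₁ = 0):
  k = 0: a₀ = 10; p₀/q₀ = 10/1; p₀² − 112·q₀² = 100 − 112 = -12.
  k = 1: m = 10, d = 12, a = ⌊(10 + 10)/12⌋ = 1; p/q = (1·10 + 1)/(1·1 + 0) = 11/1; p² − 112·q² = 121 − 112 = 9.
  k = 2: m = 2, d = 9, a = ⌊(10 + 2)/9⌋ = 1; p/q = (1·11 + 10)/(1·1 + 1) = 21/2; p² − 112·q² = 441 − 448 = -7.
  k = 3: m = 7, d = 7, a = ⌊(10 + 7)/7⌋ = 2; p/q = (2·21 + 11)/(2·2 + 1) = 53/5; p² − 112·q² = 2809 − 2800 = 9.
  k = 4: m = 7, d = 9, a = ⌊(10 + 7)/9⌋ = 1; p/q = (1·53 + 21)/(1·5 + 2) = 74/7; p² − 112·q² = 5476 − 5488 = -12.
  k = 5: m = 2, d = 12, a = ⌊(10 + 2)/12⌋ = 1; p/q = (1·74 + 53)/(1·7 + 5) = 127/12; p² − 112·q² = 16129 − 16128 = 1.
  The first convergent with p² − 112·q² = 1 gives the fundamental solution (x₁, y₁) = (127, 12).
Step 2: Apply the recurrence (x_{n+1}, y_{n+1}) = (x₁x_n + 112y₁y_n, x₁y_n + y₁x_n) repeatedly.
  From (x_1, y_1) = (127, 12): x_2 = 127·127 + 112·12·12 = 32257; y_2 = 127·12 + 12·127 = 3048.
  From (x_2, y_2) = (32257, 3048): x_3 = 127·32257 + 112·12·3048 = 8193151; y_3 = 127·3048 + 12·32257 = 774180.
  From (x_3, y_3) = (8193151, 774180): x_4 = 127·8193151 + 112·12·774180 = 2081028097; y_4 = 127·774180 + 12·8193151 = 196638672.
  From (x_4, y_4) = (2081028097, 196638672): x_5 = 127·2081028097 + 112·12·196638672 = 528572943487; y_5 = 127·196638672 + 12·2081028097 = 49945448508.
Step 3: Verify x_5² - 112·y_5² = 279389356586511295719169 - 279389356586511295719168 = 1 (should be 1). ✓

(x_1, y_1) = (127, 12); (x_5, y_5) = (528572943487, 49945448508).


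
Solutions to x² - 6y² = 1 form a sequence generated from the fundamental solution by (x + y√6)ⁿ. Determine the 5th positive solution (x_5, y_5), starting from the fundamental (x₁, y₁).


Step 1: Find the fundamental solution (x₁, y₁) of x² - 6y² = 1.
  Expand √6 as a continued fraction. a₀ = ⌊√6⌋ = 2; iterate m_{k+1} = d_k·a_k − m_k, d_{k+1} = (6 − m_{k+1}²)/d_k, a_{k+1} = ⌊(a₀ + m_{k+1})/d_{k+1}⌋ (starting m₀ = 0, d₀ = 1), with convergents p_k = a_k·p_{k-1} + p_{k-2}, q_k = a_k·q_{k-1} + q_{k-2} (p₋₁ = 1, q₋₁ = 0):
  k = 0: a₀ = 2; p₀/q₀ = 2/1; p₀² − 6·q₀² = 4 − 6 = -2.
  k = 1: m = 2, d = 2, a = ⌊(2 + 2)/2⌋ = 2; p/q = (2·2 + 1)/(2·1 + 0) = 5/2; p² − 6·q² = 25 − 24 = 1.
  The first convergent with p² − 6·q² = 1 gives the fundamental solution (x₁, y₁) = (5, 2).
Step 2: Apply the recurrence (x_{n+1}, y_{n+1}) = (x₁x_n + 6y₁y_n, x₁y_n + y₁x_n) repeatedly.
  From (x_1, y_1) = (5, 2): x_2 = 5·5 + 6·2·2 = 49; y_2 = 5·2 + 2·5 = 20.
  From (x_2, y_2) = (49, 20): x_3 = 5·49 + 6·2·20 = 485; y_3 = 5·20 + 2·49 = 198.
  From (x_3, y_3) = (485, 198): x_4 = 5·485 + 6·2·198 = 4801; y_4 = 5·198 + 2·485 = 1960.
  From (x_4, y_4) = (4801, 1960): x_5 = 5·4801 + 6·2·1960 = 47525; y_5 = 5·1960 + 2·4801 = 19402.
Step 3: Verify x_5² - 6·y_5² = 2258625625 - 2258625624 = 1 (should be 1). ✓

(x_1, y_1) = (5, 2); (x_5, y_5) = (47525, 19402).


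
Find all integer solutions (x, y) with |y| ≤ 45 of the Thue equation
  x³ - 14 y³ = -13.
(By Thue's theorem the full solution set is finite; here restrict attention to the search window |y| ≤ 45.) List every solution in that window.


The equation is x³ - 14y³ = -13. For fixed y, x³ = 14·y³ − 13, so a solution requires the RHS to be a perfect cube.
Strategy: iterate y from -45 to 45, compute RHS = 14·y³ − 13, and check whether it is a (positive or negative) perfect cube.
Check small values of y:
  y = 0: RHS = -13 is not a perfect cube.
  y = 1: RHS = 1 = (1)³ ⇒ x = 1 works.
  y = -1: RHS = -27 = (-3)³ ⇒ x = -3 works.
  y = 2: RHS = 99 is not a perfect cube.
  y = -2: RHS = -125 = (-5)³ ⇒ x = -5 works.
  y = 3: RHS = 365 is not a perfect cube.
  y = -3: RHS = -391 is not a perfect cube.
Continuing the search up to |y| = 45 finds no further solutions beyond those listed.
Collected solutions: (1, 1), (-3, -1), (-5, -2).

Solutions (with |y| ≤ 45): (1, 1), (-3, -1), (-5, -2).


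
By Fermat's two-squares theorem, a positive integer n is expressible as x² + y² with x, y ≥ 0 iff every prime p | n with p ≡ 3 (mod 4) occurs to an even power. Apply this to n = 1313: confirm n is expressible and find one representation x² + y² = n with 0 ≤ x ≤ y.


Step 1: Factor n = 1313 = 13 · 101.
Step 2: Check the mod-4 condition on each prime factor: 13 ≡ 1 (mod 4), exponent 1; 101 ≡ 1 (mod 4), exponent 1.
All primes ≡ 3 (mod 4) appear to even exponent (or don't appear), so by the two-squares theorem n IS expressible as a sum of two squares.
Step 3: Build a representation. Here n = 13 · 101 is a product of primes ≡ 1 (mod 4). Each prime p ≡ 1 (mod 4) is itself a sum of two squares; find a² by testing p − a² for a perfect square:
  13: 13 − 1² = 12, 13 − 2² = 9 = 3² ⇒ 13 = 2² + 3².
  101: 101 − 1² = 100 = 10² ⇒ 101 = 1² + 10².
  Combine using the Brahmagupta–Fibonacci identity (a² + b²)(c² + d²) = (ac − bd)² + (ad + bc)² = (ac + bd)² + (ad − bc)²:
  13 · 101 = 1313: from (2² + 3²)(1² + 10²), take (2·1 − 3·10, 2·10 + 3·1) = (2 − 30, 20 + 3) = (-28, 23); dropping signs (only squares matter) gives (28, 23); check 28² + 23² = 784 + 529 = 1313 ✓.
Step 4: Order so x ≤ y and verify: 23² + 28² = 529 + 784 = 1313 = n. ✓

n = 1313 = 23² + 28² (one valid representation with x ≤ y).


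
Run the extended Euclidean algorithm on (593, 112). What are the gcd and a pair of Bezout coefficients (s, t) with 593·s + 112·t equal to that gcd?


Euclidean algorithm on (593, 112) — divide until remainder is 0:
  593 = 5 · 112 + 33
  112 = 3 · 33 + 13
  33 = 2 · 13 + 7
  13 = 1 · 7 + 6
  7 = 1 · 6 + 1
  6 = 6 · 1 + 0
gcd(593, 112) = 1.
Track Bezout coefficients alongside the remainders: start with r₀ = 593 = a·1 + b·0 (s = 1, t = 0) and r₁ = 112 = a·0 + b·1 (s = 0, t = 1); each new remainder r_{k+1} = r_{k-1} − q_k·r_k inherits s_{k+1} = s_{k-1} − q_k·s_k, t_{k+1} = t_{k-1} − q_k·t_k, so r_k = a·s_k + b·t_k at every step:
  q = 5: r = 33, s = 1 − 5·0 = 1, t = 0 − 5·1 = -5  (check: 593·1 + 112·(-5) = 33)
  q = 3: r = 13, s = 0 − 3·1 = -3, t = 1 − 3·(-5) = 16  (check: 593·(-3) + 112·16 = 13)
  q = 2: r = 7, s = 1 − 2·(-3) = 7, t = -5 − 2·16 = -37  (check: 593·7 + 112·(-37) = 7)
  q = 1: r = 6, s = -3 − 1·7 = -10, t = 16 − 1·(-37) = 53  (check: 593·(-10) + 112·53 = 6)
  q = 1: r = 1, s = 7 − 1·(-10) = 17, t = -37 − 1·53 = -90  (check: 593·17 + 112·(-90) = 1)
The row with r = 1 (the gcd) gives the Bezout coefficients s = 17, t = -90.
Result: 593 · (17) + 112 · (-90) = 1.

gcd(593, 112) = 1; s = 17, t = -90 (check: 593·17 + 112·(-90) = 1).


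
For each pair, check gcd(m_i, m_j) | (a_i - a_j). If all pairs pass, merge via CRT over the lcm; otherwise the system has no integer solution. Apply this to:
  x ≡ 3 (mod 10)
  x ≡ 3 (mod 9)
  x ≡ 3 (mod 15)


Moduli 10, 9, 15 are not pairwise coprime, so CRT works modulo lcm(m_i) when all pairwise compatibility conditions hold.
Pairwise compatibility: gcd(m_i, m_j) must divide a_i - a_j for every pair.
Merge one congruence at a time:
  Start: x ≡ 3 (mod 10).
  Combine with x ≡ 3 (mod 9): gcd(10, 9) = 1; 3 - 3 = 0, which IS divisible by 1, so compatible.
    Write x = 3 + 10·t and substitute into x ≡ 3 (mod 9): 10·t ≡ 3 − 3 = 0 (mod 9).
    Reduce coefficients mod 9: 1·t ≡ 0 (mod 9).
    So t ≡ 0 (mod 9).
    Then x = 3 + 10·0 = 3, valid modulo lcm(10, 9) = 90: x ≡ 3 (mod 90).
  Combine with x ≡ 3 (mod 15): gcd(90, 15) = 15; 3 - 3 = 0, which IS divisible by 15, so compatible.
    Write x = 3 + 90·t and substitute into x ≡ 3 (mod 15): 90·t ≡ 3 − 3 = 0 (mod 15).
    Divide the congruence (and modulus) by g = 15: 6·t ≡ 0 (mod 1).
    Modulo 1 every t works; take t = 0.
    Then x = 3 + 90·0 = 3, valid modulo lcm(90, 15) = 90: x ≡ 3 (mod 90).
Verify: 3 mod 10 = 3, 3 mod 9 = 3, 3 mod 15 = 3.

x ≡ 3 (mod 90).


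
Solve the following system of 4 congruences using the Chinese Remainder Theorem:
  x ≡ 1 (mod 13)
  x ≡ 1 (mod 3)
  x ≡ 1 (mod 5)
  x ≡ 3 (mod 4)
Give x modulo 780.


Product of moduli M = 13 · 3 · 5 · 4 = 780.
Merge one congruence at a time:
  Start: x ≡ 1 (mod 13).
  Combine with x ≡ 1 (mod 3); new modulus lcm = 39.
    Write x = 1 + 13·t and substitute into x ≡ 1 (mod 3): 13·t ≡ 1 − 1 = 0 (mod 3).
    Reduce coefficients mod 3: 1·t ≡ 0 (mod 3).
    So t ≡ 0 (mod 3).
    Then x = 1 + 13·0 = 1, valid modulo lcm(13, 3) = 39: x ≡ 1 (mod 39).
  Combine with x ≡ 1 (mod 5); new modulus lcm = 195.
    Write x = 1 + 39·t and substitute into x ≡ 1 (mod 5): 39·t ≡ 1 − 1 = 0 (mod 5).
    Reduce coefficients mod 5: 4·t ≡ 0 (mod 5).
    The inverse of 4 mod 5 is 4 (since 4·4 = 16 = 3·5 + 1), so t ≡ 4·0 = 0 ≡ 0 (mod 5).
    Then x = 1 + 39·0 = 1, valid modulo lcm(39, 5) = 195: x ≡ 1 (mod 195).
  Combine with x ≡ 3 (mod 4); new modulus lcm = 780.
    Write x = 1 + 195·t and substitute into x ≡ 3 (mod 4): 195·t ≡ 3 − 1 = 2 (mod 4).
    Reduce coefficients mod 4: 3·t ≡ 2 (mod 4).
    The inverse of 3 mod 4 is 3 (since 3·3 = 9 = 2·4 + 1), so t ≡ 3·2 = 6 ≡ 2 (mod 4).
    Then x = 1 + 195·2 = 391, valid modulo lcm(195, 4) = 780: x ≡ 391 (mod 780).
Verify against each original: 391 mod 13 = 1, 391 mod 3 = 1, 391 mod 5 = 1, 391 mod 4 = 3.

x ≡ 391 (mod 780).


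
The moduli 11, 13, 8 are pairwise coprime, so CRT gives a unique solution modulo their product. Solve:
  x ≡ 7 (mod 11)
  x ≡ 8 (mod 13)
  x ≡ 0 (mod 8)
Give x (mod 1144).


Moduli 11, 13, 8 are pairwise coprime; by CRT there is a unique solution modulo M = 11 · 13 · 8 = 1144.
Solve pairwise, accumulating the modulus:
  Start with x ≡ 7 (mod 11).
  Combine with x ≡ 8 (mod 13): since gcd(11, 13) = 1, we get a unique residue mod 143.
    Write x = 7 + 11·t and substitute into x ≡ 8 (mod 13): 11·t ≡ 8 − 7 = 1 (mod 13).
    The inverse of 11 mod 13 is 6 (since 11·6 = 66 = 5·13 + 1), so t ≡ 6·1 = 6 ≡ 6 (mod 13).
    Then x = 7 + 11·6 = 73, valid modulo lcm(11, 13) = 143: x ≡ 73 (mod 143).
  Combine with x ≡ 0 (mod 8): since gcd(143, 8) = 1, we get a unique residue mod 1144.
    Write x = 73 + 143·t and substitute into x ≡ 0 (mod 8): 143·t ≡ 0 − 73 = -73 (mod 8).
    Reduce coefficients mod 8: 7·t ≡ 7 (mod 8).
    The inverse of 7 mod 8 is 7 (since 7·7 = 49 = 6·8 + 1), so t ≡ 7·7 = 49 ≡ 1 (mod 8).
    Then x = 73 + 143·1 = 216, valid modulo lcm(143, 8) = 1144: x ≡ 216 (mod 1144).
Verify: 216 mod 11 = 7 ✓, 216 mod 13 = 8 ✓, 216 mod 8 = 0 ✓.

x ≡ 216 (mod 1144).


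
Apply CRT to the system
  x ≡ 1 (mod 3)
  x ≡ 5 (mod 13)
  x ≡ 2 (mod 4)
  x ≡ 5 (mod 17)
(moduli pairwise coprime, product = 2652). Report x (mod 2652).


Product of moduli M = 3 · 13 · 4 · 17 = 2652.
Merge one congruence at a time:
  Start: x ≡ 1 (mod 3).
  Combine with x ≡ 5 (mod 13); new modulus lcm = 39.
    Write x = 1 + 3·t and substitute into x ≡ 5 (mod 13): 3·t ≡ 5 − 1 = 4 (mod 13).
    The inverse of 3 mod 13 is 9 (since 3·9 = 27 = 2·13 + 1), so t ≡ 9·4 = 36 ≡ 10 (mod 13).
    Then x = 1 + 3·10 = 31, valid modulo lcm(3, 13) = 39: x ≡ 31 (mod 39).
  Combine with x ≡ 2 (mod 4); new modulus lcm = 156.
    Write x = 31 + 39·t and substitute into x ≡ 2 (mod 4): 39·t ≡ 2 − 31 = -29 (mod 4).
    Reduce coefficients mod 4: 3·t ≡ 3 (mod 4).
    The inverse of 3 mod 4 is 3 (since 3·3 = 9 = 2·4 + 1), so t ≡ 3·3 = 9 ≡ 1 (mod 4).
    Then x = 31 + 39·1 = 70, valid modulo lcm(39, 4) = 156: x ≡ 70 (mod 156).
  Combine with x ≡ 5 (mod 17); new modulus lcm = 2652.
    Write x = 70 + 156·t and substitute into x ≡ 5 (mod 17): 156·t ≡ 5 − 70 = -65 (mod 17).
    Reduce coefficients mod 17: 3·t ≡ 3 (mod 17).
    The inverse of 3 mod 17 is 6 (since 3·6 = 18 = 1·17 + 1), so t ≡ 6·3 = 18 ≡ 1 (mod 17).
    Then x = 70 + 156·1 = 226, valid modulo lcm(156, 17) = 2652: x ≡ 226 (mod 2652).
Verify against each original: 226 mod 3 = 1, 226 mod 13 = 5, 226 mod 4 = 2, 226 mod 17 = 5.

x ≡ 226 (mod 2652).


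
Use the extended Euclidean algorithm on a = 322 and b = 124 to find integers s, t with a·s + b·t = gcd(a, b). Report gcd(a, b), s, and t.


Euclidean algorithm on (322, 124) — divide until remainder is 0:
  322 = 2 · 124 + 74
  124 = 1 · 74 + 50
  74 = 1 · 50 + 24
  50 = 2 · 24 + 2
  24 = 12 · 2 + 0
gcd(322, 124) = 2.
Track Bezout coefficients alongside the remainders: start with r₀ = 322 = a·1 + b·0 (s = 1, t = 0) and r₁ = 124 = a·0 + b·1 (s = 0, t = 1); each new remainder r_{k+1} = r_{k-1} − q_k·r_k inherits s_{k+1} = s_{k-1} − q_k·s_k, t_{k+1} = t_{k-1} − q_k·t_k, so r_k = a·s_k + b·t_k at every step:
  q = 2: r = 74, s = 1 − 2·0 = 1, t = 0 − 2·1 = -2  (check: 322·1 + 124·(-2) = 74)
  q = 1: r = 50, s = 0 − 1·1 = -1, t = 1 − 1·(-2) = 3  (check: 322·(-1) + 124·3 = 50)
  q = 1: r = 24, s = 1 − 1·(-1) = 2, t = -2 − 1·3 = -5  (check: 322·2 + 124·(-5) = 24)
  q = 2: r = 2, s = -1 − 2·2 = -5, t = 3 − 2·(-5) = 13  (check: 322·(-5) + 124·13 = 2)
The row with r = 2 (the gcd) gives the Bezout coefficients s = -5, t = 13.
Result: 322 · (-5) + 124 · (13) = 2.

gcd(322, 124) = 2; s = -5, t = 13 (check: 322·(-5) + 124·13 = 2).


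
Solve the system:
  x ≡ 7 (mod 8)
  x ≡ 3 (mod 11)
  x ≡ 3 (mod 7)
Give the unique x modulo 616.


Moduli 8, 11, 7 are pairwise coprime; by CRT there is a unique solution modulo M = 8 · 11 · 7 = 616.
Solve pairwise, accumulating the modulus:
  Start with x ≡ 7 (mod 8).
  Combine with x ≡ 3 (mod 11): since gcd(8, 11) = 1, we get a unique residue mod 88.
    Write x = 7 + 8·t and substitute into x ≡ 3 (mod 11): 8·t ≡ 3 − 7 = -4 (mod 11).
    Reduce coefficients mod 11: 8·t ≡ 7 (mod 11).
    The inverse of 8 mod 11 is 7 (since 8·7 = 56 = 5·11 + 1), so t ≡ 7·7 = 49 ≡ 5 (mod 11).
    Then x = 7 + 8·5 = 47, valid modulo lcm(8, 11) = 88: x ≡ 47 (mod 88).
  Combine with x ≡ 3 (mod 7): since gcd(88, 7) = 1, we get a unique residue mod 616.
    Write x = 47 + 88·t and substitute into x ≡ 3 (mod 7): 88·t ≡ 3 − 47 = -44 (mod 7).
    Reduce coefficients mod 7: 4·t ≡ 5 (mod 7).
    The inverse of 4 mod 7 is 2 (since 4·2 = 8 = 1·7 + 1), so t ≡ 2·5 = 10 ≡ 3 (mod 7).
    Then x = 47 + 88·3 = 311, valid modulo lcm(88, 7) = 616: x ≡ 311 (mod 616).
Verify: 311 mod 8 = 7 ✓, 311 mod 11 = 3 ✓, 311 mod 7 = 3 ✓.

x ≡ 311 (mod 616).


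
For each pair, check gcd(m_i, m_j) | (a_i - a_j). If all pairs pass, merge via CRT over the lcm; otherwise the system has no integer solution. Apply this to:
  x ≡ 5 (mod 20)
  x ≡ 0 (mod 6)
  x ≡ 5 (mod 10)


Moduli 20, 6, 10 are not pairwise coprime, so CRT works modulo lcm(m_i) when all pairwise compatibility conditions hold.
Pairwise compatibility: gcd(m_i, m_j) must divide a_i - a_j for every pair.
Merge one congruence at a time:
  Start: x ≡ 5 (mod 20).
  Combine with x ≡ 0 (mod 6): gcd(20, 6) = 2, and 0 - 5 = -5 is NOT divisible by 2.
    ⇒ system is inconsistent (no integer solution).

No solution (the system is inconsistent).


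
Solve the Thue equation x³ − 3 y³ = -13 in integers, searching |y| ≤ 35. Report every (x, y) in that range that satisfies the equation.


The equation is x³ - 3y³ = -13. For fixed y, x³ = 3·y³ − 13, so a solution requires the RHS to be a perfect cube.
Strategy: iterate y from -35 to 35, compute RHS = 3·y³ − 13, and check whether it is a (positive or negative) perfect cube.
Check small values of y:
  y = 0: RHS = -13 is not a perfect cube.
  y = 1: RHS = -10 is not a perfect cube.
  y = -1: RHS = -16 is not a perfect cube.
  y = 2: RHS = 11 is not a perfect cube.
  y = -2: RHS = -37 is not a perfect cube.
  y = 3: RHS = 68 is not a perfect cube.
  y = -3: RHS = -94 is not a perfect cube.
Continuing the search up to |y| = 35 finds no solutions either.
No (x, y) in the scanned range satisfies the equation.

No integer solutions with |y| ≤ 35.


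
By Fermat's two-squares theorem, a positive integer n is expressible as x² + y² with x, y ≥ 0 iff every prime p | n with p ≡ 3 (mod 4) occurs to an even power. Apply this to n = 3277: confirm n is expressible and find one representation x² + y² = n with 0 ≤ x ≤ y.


Step 1: Factor n = 3277 = 29 · 113.
Step 2: Check the mod-4 condition on each prime factor: 29 ≡ 1 (mod 4), exponent 1; 113 ≡ 1 (mod 4), exponent 1.
All primes ≡ 3 (mod 4) appear to even exponent (or don't appear), so by the two-squares theorem n IS expressible as a sum of two squares.
Step 3: Build a representation. Here n = 29 · 113 is a product of primes ≡ 1 (mod 4). Each prime p ≡ 1 (mod 4) is itself a sum of two squares; find a² by testing p − a² for a perfect square:
  29: 29 − 1² = 28, 29 − 2² = 25 = 5² ⇒ 29 = 2² + 5².
  113: 113 − 1² = 112, 113 − 2² = 109, 113 − 3² = 104, 113 − 4² = 97, 113 − 5² = 88, 113 − 6² = 77, 113 − 7² = 64 = 8² ⇒ 113 = 7² + 8².
  Combine using the Brahmagupta–Fibonacci identity (a² + b²)(c² + d²) = (ac − bd)² + (ad + bc)² = (ac + bd)² + (ad − bc)²:
  29 · 113 = 3277: from (2² + 5²)(7² + 8²), take (2·7 − 5·8, 2·8 + 5·7) = (14 − 40, 16 + 35) = (-26, 51); dropping signs (only squares matter) gives (26, 51); check 26² + 51² = 676 + 2601 = 3277 ✓.
Step 4: Order so x ≤ y and verify: 26² + 51² = 676 + 2601 = 3277 = n. ✓

n = 3277 = 26² + 51² (one valid representation with x ≤ y).


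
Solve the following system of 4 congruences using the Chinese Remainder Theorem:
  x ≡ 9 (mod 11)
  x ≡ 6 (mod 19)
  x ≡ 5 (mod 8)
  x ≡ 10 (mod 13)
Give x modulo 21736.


Product of moduli M = 11 · 19 · 8 · 13 = 21736.
Merge one congruence at a time:
  Start: x ≡ 9 (mod 11).
  Combine with x ≡ 6 (mod 19); new modulus lcm = 209.
    Write x = 9 + 11·t and substitute into x ≡ 6 (mod 19): 11·t ≡ 6 − 9 = -3 (mod 19).
    Reduce coefficients mod 19: 11·t ≡ 16 (mod 19).
    The inverse of 11 mod 19 is 7 (since 11·7 = 77 = 4·19 + 1), so t ≡ 7·16 = 112 ≡ 17 (mod 19).
    Then x = 9 + 11·17 = 196, valid modulo lcm(11, 19) = 209: x ≡ 196 (mod 209).
  Combine with x ≡ 5 (mod 8); new modulus lcm = 1672.
    Write x = 196 + 209·t and substitute into x ≡ 5 (mod 8): 209·t ≡ 5 − 196 = -191 (mod 8).
    Reduce coefficients mod 8: 1·t ≡ 1 (mod 8).
    So t ≡ 1 (mod 8).
    Then x = 196 + 209·1 = 405, valid modulo lcm(209, 8) = 1672: x ≡ 405 (mod 1672).
  Combine with x ≡ 10 (mod 13); new modulus lcm = 21736.
    Write x = 405 + 1672·t and substitute into x ≡ 10 (mod 13): 1672·t ≡ 10 − 405 = -395 (mod 13).
    Reduce coefficients mod 13: 8·t ≡ 8 (mod 13).
    The inverse of 8 mod 13 is 5 (since 8·5 = 40 = 3·13 + 1), so t ≡ 5·8 = 40 ≡ 1 (mod 13).
    Then x = 405 + 1672·1 = 2077, valid modulo lcm(1672, 13) = 21736: x ≡ 2077 (mod 21736).
Verify against each original: 2077 mod 11 = 9, 2077 mod 19 = 6, 2077 mod 8 = 5, 2077 mod 13 = 10.

x ≡ 2077 (mod 21736).


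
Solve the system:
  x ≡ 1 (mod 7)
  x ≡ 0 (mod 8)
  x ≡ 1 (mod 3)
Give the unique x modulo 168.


Moduli 7, 8, 3 are pairwise coprime; by CRT there is a unique solution modulo M = 7 · 8 · 3 = 168.
Solve pairwise, accumulating the modulus:
  Start with x ≡ 1 (mod 7).
  Combine with x ≡ 0 (mod 8): since gcd(7, 8) = 1, we get a unique residue mod 56.
    Write x = 1 + 7·t and substitute into x ≡ 0 (mod 8): 7·t ≡ 0 − 1 = -1 (mod 8).
    Reduce coefficients mod 8: 7·t ≡ 7 (mod 8).
    The inverse of 7 mod 8 is 7 (since 7·7 = 49 = 6·8 + 1), so t ≡ 7·7 = 49 ≡ 1 (mod 8).
    Then x = 1 + 7·1 = 8, valid modulo lcm(7, 8) = 56: x ≡ 8 (mod 56).
  Combine with x ≡ 1 (mod 3): since gcd(56, 3) = 1, we get a unique residue mod 168.
    Write x = 8 + 56·t and substitute into x ≡ 1 (mod 3): 56·t ≡ 1 − 8 = -7 (mod 3).
    Reduce coefficients mod 3: 2·t ≡ 2 (mod 3).
    The inverse of 2 mod 3 is 2 (since 2·2 = 4 = 1·3 + 1), so t ≡ 2·2 = 4 ≡ 1 (mod 3).
    Then x = 8 + 56·1 = 64, valid modulo lcm(56, 3) = 168: x ≡ 64 (mod 168).
Verify: 64 mod 7 = 1 ✓, 64 mod 8 = 0 ✓, 64 mod 3 = 1 ✓.

x ≡ 64 (mod 168).


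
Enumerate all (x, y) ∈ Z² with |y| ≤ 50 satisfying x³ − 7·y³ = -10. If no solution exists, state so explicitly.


The equation is x³ - 7y³ = -10. For fixed y, x³ = 7·y³ − 10, so a solution requires the RHS to be a perfect cube.
Strategy: iterate y from -50 to 50, compute RHS = 7·y³ − 10, and check whether it is a (positive or negative) perfect cube.
Check small values of y:
  y = 0: RHS = -10 is not a perfect cube.
  y = 1: RHS = -3 is not a perfect cube.
  y = -1: RHS = -17 is not a perfect cube.
  y = 2: RHS = 46 is not a perfect cube.
  y = -2: RHS = -66 is not a perfect cube.
  y = 3: RHS = 179 is not a perfect cube.
  y = -3: RHS = -199 is not a perfect cube.
Continuing the search up to |y| = 50 finds no solutions either.
No (x, y) in the scanned range satisfies the equation.

No integer solutions with |y| ≤ 50.


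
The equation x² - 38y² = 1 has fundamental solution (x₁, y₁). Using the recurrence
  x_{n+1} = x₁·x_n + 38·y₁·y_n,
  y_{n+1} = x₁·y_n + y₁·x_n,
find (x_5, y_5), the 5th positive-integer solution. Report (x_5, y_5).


Step 1: Find the fundamental solution (x₁, y₁) of x² - 38y² = 1.
  Expand √38 as a continued fraction. a₀ = ⌊√38⌋ = 6; iterate m_{k+1} = d_k·a_k − m_k, d_{k+1} = (38 − m_{k+1}²)/d_k, a_{k+1} = ⌊(a₀ + m_{k+1})/d_{k+1}⌋ (starting m₀ = 0, d₀ = 1), with convergents p_k = a_k·p_{k-1} + p_{k-2}, q_k = a_k·q_{k-1} + q_{k-2} (p₋₁ = 1, q₋₁ = 0):
  k = 0: a₀ = 6; p₀/q₀ = 6/1; p₀² − 38·q₀² = 36 − 38 = -2.
  k = 1: m = 6, d = 2, a = ⌊(6 + 6)/2⌋ = 6; p/q = (6·6 + 1)/(6·1 + 0) = 37/6; p² − 38·q² = 1369 − 1368 = 1.
  The first convergent with p² − 38·q² = 1 gives the fundamental solution (x₁, y₁) = (37, 6).
Step 2: Apply the recurrence (x_{n+1}, y_{n+1}) = (x₁x_n + 38y₁y_n, x₁y_n + y₁x_n) repeatedly.
  From (x_1, y_1) = (37, 6): x_2 = 37·37 + 38·6·6 = 2737; y_2 = 37·6 + 6·37 = 444.
  From (x_2, y_2) = (2737, 444): x_3 = 37·2737 + 38·6·444 = 202501; y_3 = 37·444 + 6·2737 = 32850.
  From (x_3, y_3) = (202501, 32850): x_4 = 37·202501 + 38·6·32850 = 14982337; y_4 = 37·32850 + 6·202501 = 2430456.
  From (x_4, y_4) = (14982337, 2430456): x_5 = 37·14982337 + 38·6·2430456 = 1108490437; y_5 = 37·2430456 + 6·14982337 = 179820894.
Step 3: Verify x_5² - 38·y_5² = 1228751048920450969 - 1228751048920450968 = 1 (should be 1). ✓

(x_1, y_1) = (37, 6); (x_5, y_5) = (1108490437, 179820894).


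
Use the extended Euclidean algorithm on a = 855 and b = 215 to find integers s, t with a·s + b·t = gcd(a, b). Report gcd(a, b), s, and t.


Euclidean algorithm on (855, 215) — divide until remainder is 0:
  855 = 3 · 215 + 210
  215 = 1 · 210 + 5
  210 = 42 · 5 + 0
gcd(855, 215) = 5.
Track Bezout coefficients alongside the remainders: start with r₀ = 855 = a·1 + b·0 (s = 1, t = 0) and r₁ = 215 = a·0 + b·1 (s = 0, t = 1); each new remainder r_{k+1} = r_{k-1} − q_k·r_k inherits s_{k+1} = s_{k-1} − q_k·s_k, t_{k+1} = t_{k-1} − q_k·t_k, so r_k = a·s_k + b·t_k at every step:
  q = 3: r = 210, s = 1 − 3·0 = 1, t = 0 − 3·1 = -3  (check: 855·1 + 215·(-3) = 210)
  q = 1: r = 5, s = 0 − 1·1 = -1, t = 1 − 1·(-3) = 4  (check: 855·(-1) + 215·4 = 5)
The row with r = 5 (the gcd) gives the Bezout coefficients s = -1, t = 4.
Result: 855 · (-1) + 215 · (4) = 5.

gcd(855, 215) = 5; s = -1, t = 4 (check: 855·(-1) + 215·4 = 5).


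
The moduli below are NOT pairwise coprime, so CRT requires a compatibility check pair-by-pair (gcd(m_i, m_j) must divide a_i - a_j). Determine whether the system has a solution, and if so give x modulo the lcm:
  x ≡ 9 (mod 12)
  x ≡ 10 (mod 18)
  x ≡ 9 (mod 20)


Moduli 12, 18, 20 are not pairwise coprime, so CRT works modulo lcm(m_i) when all pairwise compatibility conditions hold.
Pairwise compatibility: gcd(m_i, m_j) must divide a_i - a_j for every pair.
Merge one congruence at a time:
  Start: x ≡ 9 (mod 12).
  Combine with x ≡ 10 (mod 18): gcd(12, 18) = 6, and 10 - 9 = 1 is NOT divisible by 6.
    ⇒ system is inconsistent (no integer solution).

No solution (the system is inconsistent).


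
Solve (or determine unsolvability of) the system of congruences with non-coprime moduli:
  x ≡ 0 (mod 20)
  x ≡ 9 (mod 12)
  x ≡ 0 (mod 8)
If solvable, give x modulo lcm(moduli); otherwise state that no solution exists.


Moduli 20, 12, 8 are not pairwise coprime, so CRT works modulo lcm(m_i) when all pairwise compatibility conditions hold.
Pairwise compatibility: gcd(m_i, m_j) must divide a_i - a_j for every pair.
Merge one congruence at a time:
  Start: x ≡ 0 (mod 20).
  Combine with x ≡ 9 (mod 12): gcd(20, 12) = 4, and 9 - 0 = 9 is NOT divisible by 4.
    ⇒ system is inconsistent (no integer solution).

No solution (the system is inconsistent).


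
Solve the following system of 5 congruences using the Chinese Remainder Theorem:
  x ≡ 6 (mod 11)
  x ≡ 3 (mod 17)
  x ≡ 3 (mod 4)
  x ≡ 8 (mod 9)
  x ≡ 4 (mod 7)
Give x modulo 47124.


Product of moduli M = 11 · 17 · 4 · 9 · 7 = 47124.
Merge one congruence at a time:
  Start: x ≡ 6 (mod 11).
  Combine with x ≡ 3 (mod 17); new modulus lcm = 187.
    Write x = 6 + 11·t and substitute into x ≡ 3 (mod 17): 11·t ≡ 3 − 6 = -3 (mod 17).
    Reduce coefficients mod 17: 11·t ≡ 14 (mod 17).
    The inverse of 11 mod 17 is 14 (since 11·14 = 154 = 9·17 + 1), so t ≡ 14·14 = 196 ≡ 9 (mod 17).
    Then x = 6 + 11·9 = 105, valid modulo lcm(11, 17) = 187: x ≡ 105 (mod 187).
  Combine with x ≡ 3 (mod 4); new modulus lcm = 748.
    Write x = 105 + 187·t and substitute into x ≡ 3 (mod 4): 187·t ≡ 3 − 105 = -102 (mod 4).
    Reduce coefficients mod 4: 3·t ≡ 2 (mod 4).
    The inverse of 3 mod 4 is 3 (since 3·3 = 9 = 2·4 + 1), so t ≡ 3·2 = 6 ≡ 2 (mod 4).
    Then x = 105 + 187·2 = 479, valid modulo lcm(187, 4) = 748: x ≡ 479 (mod 748).
  Combine with x ≡ 8 (mod 9); new modulus lcm = 6732.
    Write x = 479 + 748·t and substitute into x ≡ 8 (mod 9): 748·t ≡ 8 − 479 = -471 (mod 9).
    Reduce coefficients mod 9: 1·t ≡ 6 (mod 9).
    So t ≡ 6 (mod 9).
    Then x = 479 + 748·6 = 4967, valid modulo lcm(748, 9) = 6732: x ≡ 4967 (mod 6732).
  Combine with x ≡ 4 (mod 7); new modulus lcm = 47124.
    Write x = 4967 + 6732·t and substitute into x ≡ 4 (mod 7): 6732·t ≡ 4 − 4967 = -4963 (mod 7).
    Reduce coefficients mod 7: 5·t ≡ 0 (mod 7).
    The inverse of 5 mod 7 is 3 (since 5·3 = 15 = 2·7 + 1), so t ≡ 3·0 = 0 ≡ 0 (mod 7).
    Then x = 4967 + 6732·0 = 4967, valid modulo lcm(6732, 7) = 47124: x ≡ 4967 (mod 47124).
Verify against each original: 4967 mod 11 = 6, 4967 mod 17 = 3, 4967 mod 4 = 3, 4967 mod 9 = 8, 4967 mod 7 = 4.

x ≡ 4967 (mod 47124).


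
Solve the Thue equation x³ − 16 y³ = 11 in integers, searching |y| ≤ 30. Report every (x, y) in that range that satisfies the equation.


The equation is x³ - 16y³ = 11. For fixed y, x³ = 16·y³ + 11, so a solution requires the RHS to be a perfect cube.
Strategy: iterate y from -30 to 30, compute RHS = 16·y³ + 11, and check whether it is a (positive or negative) perfect cube.
Check small values of y:
  y = 0: RHS = 11 is not a perfect cube.
  y = 1: RHS = 27 = (3)³ ⇒ x = 3 works.
  y = -1: RHS = -5 is not a perfect cube.
  y = 2: RHS = 139 is not a perfect cube.
  y = -2: RHS = -117 is not a perfect cube.
  y = 3: RHS = 443 is not a perfect cube.
  y = -3: RHS = -421 is not a perfect cube.
Continuing the search up to |y| = 30 finds no further solutions beyond those listed.
Collected solutions: (3, 1).

Solutions (with |y| ≤ 30): (3, 1).


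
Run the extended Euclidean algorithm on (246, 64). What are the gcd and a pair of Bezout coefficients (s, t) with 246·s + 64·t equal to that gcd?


Euclidean algorithm on (246, 64) — divide until remainder is 0:
  246 = 3 · 64 + 54
  64 = 1 · 54 + 10
  54 = 5 · 10 + 4
  10 = 2 · 4 + 2
  4 = 2 · 2 + 0
gcd(246, 64) = 2.
Track Bezout coefficients alongside the remainders: start with r₀ = 246 = a·1 + b·0 (s = 1, t = 0) and r₁ = 64 = a·0 + b·1 (s = 0, t = 1); each new remainder r_{k+1} = r_{k-1} − q_k·r_k inherits s_{k+1} = s_{k-1} − q_k·s_k, t_{k+1} = t_{k-1} − q_k·t_k, so r_k = a·s_k + b·t_k at every step:
  q = 3: r = 54, s = 1 − 3·0 = 1, t = 0 − 3·1 = -3  (check: 246·1 + 64·(-3) = 54)
  q = 1: r = 10, s = 0 − 1·1 = -1, t = 1 − 1·(-3) = 4  (check: 246·(-1) + 64·4 = 10)
  q = 5: r = 4, s = 1 − 5·(-1) = 6, t = -3 − 5·4 = -23  (check: 246·6 + 64·(-23) = 4)
  q = 2: r = 2, s = -1 − 2·6 = -13, t = 4 − 2·(-23) = 50  (check: 246·(-13) + 64·50 = 2)
The row with r = 2 (the gcd) gives the Bezout coefficients s = -13, t = 50.
Result: 246 · (-13) + 64 · (50) = 2.

gcd(246, 64) = 2; s = -13, t = 50 (check: 246·(-13) + 64·50 = 2).


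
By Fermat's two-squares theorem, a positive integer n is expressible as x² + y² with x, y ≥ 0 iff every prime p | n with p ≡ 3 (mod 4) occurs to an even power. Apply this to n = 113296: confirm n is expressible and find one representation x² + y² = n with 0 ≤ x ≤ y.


Step 1: Factor n = 113296 = 2^4 · 73 · 97.
Step 2: Check the mod-4 condition on each prime factor: 2 = 2 (special); 73 ≡ 1 (mod 4), exponent 1; 97 ≡ 1 (mod 4), exponent 1.
All primes ≡ 3 (mod 4) appear to even exponent (or don't appear), so by the two-squares theorem n IS expressible as a sum of two squares.
Step 3: Build a representation. Group n = k² · m with k = 4 and m = 73 · 97 = 7081 (a product of primes ≡ 1 (mod 4)); a representation of m scales to one of n via (k·x)² + (k·y)² = k²(x² + y²). Each prime p ≡ 1 (mod 4) is itself a sum of two squares; find a² by testing p − a² for a perfect square:
  73: 73 − 1² = 72, 73 − 2² = 69, 73 − 3² = 64 = 8² ⇒ 73 = 3² + 8².
  97: 97 − 1² = 96, 97 − 2² = 93, 97 − 3² = 88, 97 − 4² = 81 = 9² ⇒ 97 = 4² + 9².
  Combine using the Brahmagupta–Fibonacci identity (a² + b²)(c² + d²) = (ac − bd)² + (ad + bc)² = (ac + bd)² + (ad − bc)²:
  73 · 97 = 7081: from (3² + 8²)(4² + 9²), take (3·4 − 8·9, 3·9 + 8·4) = (12 − 72, 27 + 32) = (-60, 59); dropping signs (only squares matter) gives (60, 59); check 60² + 59² = 3600 + 3481 = 7081 ✓.
  Scale by k = 4: (4·60, 4·59) = (240, 236).
Step 4: Order so x ≤ y and verify: 236² + 240² = 55696 + 57600 = 113296 = n. ✓

n = 113296 = 236² + 240² (one valid representation with x ≤ y).


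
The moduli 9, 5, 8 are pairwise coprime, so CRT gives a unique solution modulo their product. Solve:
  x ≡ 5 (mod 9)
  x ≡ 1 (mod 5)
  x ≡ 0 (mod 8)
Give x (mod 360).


Moduli 9, 5, 8 are pairwise coprime; by CRT there is a unique solution modulo M = 9 · 5 · 8 = 360.
Solve pairwise, accumulating the modulus:
  Start with x ≡ 5 (mod 9).
  Combine with x ≡ 1 (mod 5): since gcd(9, 5) = 1, we get a unique residue mod 45.
    Write x = 5 + 9·t and substitute into x ≡ 1 (mod 5): 9·t ≡ 1 − 5 = -4 (mod 5).
    Reduce coefficients mod 5: 4·t ≡ 1 (mod 5).
    The inverse of 4 mod 5 is 4 (since 4·4 = 16 = 3·5 + 1), so t ≡ 4·1 = 4 ≡ 4 (mod 5).
    Then x = 5 + 9·4 = 41, valid modulo lcm(9, 5) = 45: x ≡ 41 (mod 45).
  Combine with x ≡ 0 (mod 8): since gcd(45, 8) = 1, we get a unique residue mod 360.
    Write x = 41 + 45·t and substitute into x ≡ 0 (mod 8): 45·t ≡ 0 − 41 = -41 (mod 8).
    Reduce coefficients mod 8: 5·t ≡ 7 (mod 8).
    The inverse of 5 mod 8 is 5 (since 5·5 = 25 = 3·8 + 1), so t ≡ 5·7 = 35 ≡ 3 (mod 8).
    Then x = 41 + 45·3 = 176, valid modulo lcm(45, 8) = 360: x ≡ 176 (mod 360).
Verify: 176 mod 9 = 5 ✓, 176 mod 5 = 1 ✓, 176 mod 8 = 0 ✓.

x ≡ 176 (mod 360).


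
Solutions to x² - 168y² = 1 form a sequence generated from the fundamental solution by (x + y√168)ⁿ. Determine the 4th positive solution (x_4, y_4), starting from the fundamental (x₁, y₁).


Step 1: Find the fundamental solution (x₁, y₁) of x² - 168y² = 1.
  Expand √168 as a continued fraction. a₀ = ⌊√168⌋ = 12; iterate m_{k+1} = d_k·a_k − m_k, d_{k+1} = (168 − m_{k+1}²)/d_k, a_{k+1} = ⌊(a₀ + m_{k+1})/d_{k+1}⌋ (starting m₀ = 0, d₀ = 1), with convergents p_k = a_k·p_{k-1} + p_{k-2}, q_k = a_k·q_{k-1} + q_{k-2} (p₋₁ = 1, q₋₁ = 0):
  k = 0: a₀ = 12; p₀/q₀ = 12/1; p₀² − 168·q₀² = 144 − 168 = -24.
  k = 1: m = 12, d = 24, a = ⌊(12 + 12)/24⌋ = 1; p/q = (1·12 + 1)/(1·1 + 0) = 13/1; p² − 168·q² = 169 − 168 = 1.
  The first convergent with p² − 168·q² = 1 gives the fundamental solution (x₁, y₁) = (13, 1).
Step 2: Apply the recurrence (x_{n+1}, y_{n+1}) = (x₁x_n + 168y₁y_n, x₁y_n + y₁x_n) repeatedly.
  From (x_1, y_1) = (13, 1): x_2 = 13·13 + 168·1·1 = 337; y_2 = 13·1 + 1·13 = 26.
  From (x_2, y_2) = (337, 26): x_3 = 13·337 + 168·1·26 = 8749; y_3 = 13·26 + 1·337 = 675.
  From (x_3, y_3) = (8749, 675): x_4 = 13·8749 + 168·1·675 = 227137; y_4 = 13·675 + 1·8749 = 17524.
Step 3: Verify x_4² - 168·y_4² = 51591216769 - 51591216768 = 1 (should be 1). ✓

(x_1, y_1) = (13, 1); (x_4, y_4) = (227137, 17524).


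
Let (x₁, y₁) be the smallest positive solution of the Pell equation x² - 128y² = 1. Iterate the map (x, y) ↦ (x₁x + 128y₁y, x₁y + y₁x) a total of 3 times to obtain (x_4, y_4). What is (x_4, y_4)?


Step 1: Find the fundamental solution (x₁, y₁) of x² - 128y² = 1.
  Expand √128 as a continued fraction. a₀ = ⌊√128⌋ = 11; iterate m_{k+1} = d_k·a_k − m_k, d_{k+1} = (128 − m_{k+1}²)/d_k, a_{k+1} = ⌊(a₀ + m_{k+1})/d_{k+1}⌋ (starting m₀ = 0, d₀ = 1), with convergents p_k = a_k·p_{k-1} + p_{k-2}, q_k = a_k·q_{k-1} + q_{k-2} (p₋₁ = 1, q₋₁ = 0):
  k = 0: a₀ = 11; p₀/q₀ = 11/1; p₀² − 128·q₀² = 121 − 128 = -7.
  k = 1: m = 11, d = 7, a = ⌊(11 + 11)/7⌋ = 3; p/q = (3·11 + 1)/(3·1 + 0) = 34/3; p² − 128·q² = 1156 − 1152 = 4.
  k = 2: m = 10, d = 4, a = ⌊(11 + 10)/4⌋ = 5; p/q = (5·34 + 11)/(5·3 + 1) = 181/16; p² − 128·q² = 32761 − 32768 = -7.
  k = 3: m = 10, d = 7, a = ⌊(11 + 10)/7⌋ = 3; p/q = (3·181 + 34)/(3·16 + 3) = 577/51; p² − 128·q² = 332929 − 332928 = 1.
  The first convergent with p² − 128·q² = 1 gives the fundamental solution (x₁, y₁) = (577, 51).
Step 2: Apply the recurrence (x_{n+1}, y_{n+1}) = (x₁x_n + 128y₁y_n, x₁y_n + y₁x_n) repeatedly.
  From (x_1, y_1) = (577, 51): x_2 = 577·577 + 128·51·51 = 665857; y_2 = 577·51 + 51·577 = 58854.
  From (x_2, y_2) = (665857, 58854): x_3 = 577·665857 + 128·51·58854 = 768398401; y_3 = 577·58854 + 51·665857 = 67917465.
  From (x_3, y_3) = (768398401, 67917465): x_4 = 577·768398401 + 128·51·67917465 = 886731088897; y_4 = 577·67917465 + 51·768398401 = 78376695756.
Step 3: Verify x_4² - 128·y_4² = 786292024016459316676609 - 786292024016459316676608 = 1 (should be 1). ✓

(x_1, y_1) = (577, 51); (x_4, y_4) = (886731088897, 78376695756).
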